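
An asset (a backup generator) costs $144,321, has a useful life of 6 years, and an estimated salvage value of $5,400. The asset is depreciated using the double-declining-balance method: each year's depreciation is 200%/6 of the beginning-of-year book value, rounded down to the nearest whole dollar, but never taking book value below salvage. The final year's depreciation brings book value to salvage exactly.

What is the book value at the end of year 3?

$42,762

Depreciable base = $144,321 − $5,400 = $138,921.
Year 1: ⌊$144,321 × 200%/6⌋ = $48,107. Book value $96,214.
Year 2: ⌊$96,214 × 200%/6⌋ = $32,071. Book value $64,143.
Year 3: ⌊$64,143 × 200%/6⌋ = $21,381. Book value $42,762.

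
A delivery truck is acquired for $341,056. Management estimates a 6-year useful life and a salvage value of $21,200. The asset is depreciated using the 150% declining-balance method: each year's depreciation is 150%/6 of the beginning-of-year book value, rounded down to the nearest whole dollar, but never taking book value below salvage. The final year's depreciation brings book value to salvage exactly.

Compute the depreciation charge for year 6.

$59,735

Depreciable base = $341,056 − $21,200 = $319,856.
Year 1: ⌊$341,056 × 150%/6⌋ = $85,264. Book value $255,792.
Year 2: ⌊$255,792 × 150%/6⌋ = $63,948. Book value $191,844.
Year 3: ⌊$191,844 × 150%/6⌋ = $47,961. Book value $143,883.
Year 4: ⌊$143,883 × 150%/6⌋ = $35,970. Book value $107,913.
Year 5: ⌊$107,913 × 150%/6⌋ = $26,978. Book value $80,935.
Year 6 (final): $80,935 − $21,200 = $59,735. Book value $21,200.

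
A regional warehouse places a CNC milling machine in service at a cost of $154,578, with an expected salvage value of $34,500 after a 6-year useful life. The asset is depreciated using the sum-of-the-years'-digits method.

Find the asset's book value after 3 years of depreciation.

$68,808

Depreciable base = $154,578 − $34,500 = $120,078.
Sum of the years' digits = 6+5+4+3+2+1 = 21.
Year 1: $120,078 × 6/21 = $34,308. Book value $120,270.
Year 2: $120,078 × 5/21 = $28,590. Book value $91,680.
Year 3: $120,078 × 4/21 = $22,872. Book value $68,808.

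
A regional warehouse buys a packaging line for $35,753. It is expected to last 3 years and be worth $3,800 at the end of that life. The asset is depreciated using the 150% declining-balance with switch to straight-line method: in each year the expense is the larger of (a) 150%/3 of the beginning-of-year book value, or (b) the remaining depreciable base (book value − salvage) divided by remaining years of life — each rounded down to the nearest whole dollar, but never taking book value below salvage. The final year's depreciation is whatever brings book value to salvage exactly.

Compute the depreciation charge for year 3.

Depreciable base = $35,753 − $3,800 = $31,953.
Year 1: DB = ⌊$35,753 × 150%/3⌋ = $17,876; SL = ⌊$31,953/3⌋ = $10,651 → take DB $17,876. Book value $17,877.
Year 2: DB = ⌊$17,877 × 150%/3⌋ = $8,938; SL = ⌊$14,077/2⌋ = $7,038 → take DB $8,938. Book value $8,939.
Year 3 (final): $8,939 − $3,800 = $5,139. Book value $3,800.

$5,139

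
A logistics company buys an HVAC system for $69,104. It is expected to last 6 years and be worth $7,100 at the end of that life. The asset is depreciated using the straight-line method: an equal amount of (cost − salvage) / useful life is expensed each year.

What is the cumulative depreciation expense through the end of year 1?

$10,334

Depreciable base = $69,104 − $7,100 = $62,004.
Annual expense = $62,004 / 6 = $10,334.
End of year 1: book value $58,770.
Accumulated through year 1 = $69,104 − $58,770 = $10,334.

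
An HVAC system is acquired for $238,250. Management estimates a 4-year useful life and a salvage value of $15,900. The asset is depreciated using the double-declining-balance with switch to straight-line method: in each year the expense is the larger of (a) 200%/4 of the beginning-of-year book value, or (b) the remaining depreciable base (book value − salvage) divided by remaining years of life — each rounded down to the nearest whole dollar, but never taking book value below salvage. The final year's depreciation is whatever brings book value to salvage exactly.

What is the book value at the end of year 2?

Depreciable base = $238,250 − $15,900 = $222,350.
Year 1: DB = ⌊$238,250 × 200%/4⌋ = $119,125; SL = ⌊$222,350/4⌋ = $55,587 → take DB $119,125. Book value $119,125.
Year 2: DB = ⌊$119,125 × 200%/4⌋ = $59,562; SL = ⌊$103,225/3⌋ = $34,408 → take DB $59,562. Book value $59,563.

$59,563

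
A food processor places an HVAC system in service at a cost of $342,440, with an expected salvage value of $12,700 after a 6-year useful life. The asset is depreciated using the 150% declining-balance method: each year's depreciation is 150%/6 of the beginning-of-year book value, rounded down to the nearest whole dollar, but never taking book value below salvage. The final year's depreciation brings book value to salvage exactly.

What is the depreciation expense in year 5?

$27,087

Depreciable base = $342,440 − $12,700 = $329,740.
Year 1: ⌊$342,440 × 150%/6⌋ = $85,610. Book value $256,830.
Year 2: ⌊$256,830 × 150%/6⌋ = $64,207. Book value $192,623.
Year 3: ⌊$192,623 × 150%/6⌋ = $48,155. Book value $144,468.
Year 4: ⌊$144,468 × 150%/6⌋ = $36,117. Book value $108,351.
Year 5: ⌊$108,351 × 150%/6⌋ = $27,087. Book value $81,264.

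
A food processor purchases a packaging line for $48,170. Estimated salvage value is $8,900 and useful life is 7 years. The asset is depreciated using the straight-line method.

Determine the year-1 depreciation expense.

Depreciable base = $48,170 − $8,900 = $39,270.
Annual expense = $39,270 / 7 = $5,610.

$5,610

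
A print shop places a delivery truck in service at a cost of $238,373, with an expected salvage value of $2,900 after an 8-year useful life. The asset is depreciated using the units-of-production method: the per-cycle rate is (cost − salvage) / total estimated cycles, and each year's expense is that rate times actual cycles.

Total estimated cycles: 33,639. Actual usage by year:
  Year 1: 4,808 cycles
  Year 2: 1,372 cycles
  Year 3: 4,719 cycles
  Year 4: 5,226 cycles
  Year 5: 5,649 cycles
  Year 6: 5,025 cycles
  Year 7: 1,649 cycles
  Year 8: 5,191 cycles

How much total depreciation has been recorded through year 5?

$152,418

Depreciable base = $238,373 − $2,900 = $235,473.
Rate = $235,473 / 33,639 cycles = $7 per cycle.
Year 1: 4,808 × $7 = $33,656. Book value $204,717.
Year 2: 1,372 × $7 = $9,604. Book value $195,113.
Year 3: 4,719 × $7 = $33,033. Book value $162,080.
Year 4: 5,226 × $7 = $36,582. Book value $125,498.
Year 5: 5,649 × $7 = $39,543. Book value $85,955.
Accumulated through year 5 = $238,373 − $85,955 = $152,418.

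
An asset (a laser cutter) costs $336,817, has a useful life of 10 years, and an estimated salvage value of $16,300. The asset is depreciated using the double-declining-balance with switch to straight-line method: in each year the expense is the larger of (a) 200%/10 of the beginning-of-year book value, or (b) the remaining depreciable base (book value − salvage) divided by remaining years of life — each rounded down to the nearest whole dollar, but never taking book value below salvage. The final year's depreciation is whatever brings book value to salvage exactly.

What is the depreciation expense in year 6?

Depreciable base = $336,817 − $16,300 = $320,517.
Year 1: DB = ⌊$336,817 × 200%/10⌋ = $67,363; SL = ⌊$320,517/10⌋ = $32,051 → take DB $67,363. Book value $269,454.
Year 2: DB = ⌊$269,454 × 200%/10⌋ = $53,890; SL = ⌊$253,154/9⌋ = $28,128 → take DB $53,890. Book value $215,564.
Year 3: DB = ⌊$215,564 × 200%/10⌋ = $43,112; SL = ⌊$199,264/8⌋ = $24,908 → take DB $43,112. Book value $172,452.
Year 4: DB = ⌊$172,452 × 200%/10⌋ = $34,490; SL = ⌊$156,152/7⌋ = $22,307 → take DB $34,490. Book value $137,962.
Year 5: DB = ⌊$137,962 × 200%/10⌋ = $27,592; SL = ⌊$121,662/6⌋ = $20,277 → take DB $27,592. Book value $110,370.
Year 6: DB = ⌊$110,370 × 200%/10⌋ = $22,074; SL = ⌊$94,070/5⌋ = $18,814 → take DB $22,074. Book value $88,296.

$22,074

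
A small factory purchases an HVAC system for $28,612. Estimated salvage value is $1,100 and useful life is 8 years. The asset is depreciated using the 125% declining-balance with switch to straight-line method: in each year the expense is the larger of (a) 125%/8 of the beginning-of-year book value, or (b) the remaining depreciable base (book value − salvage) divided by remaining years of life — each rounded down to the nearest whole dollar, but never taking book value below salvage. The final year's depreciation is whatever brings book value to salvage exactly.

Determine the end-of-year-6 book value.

Depreciable base = $28,612 − $1,100 = $27,512.
Year 1: DB = ⌊$28,612 × 125%/8⌋ = $4,470; SL = ⌊$27,512/8⌋ = $3,439 → take DB $4,470. Book value $24,142.
Year 2: DB = ⌊$24,142 × 125%/8⌋ = $3,772; SL = ⌊$23,042/7⌋ = $3,291 → take DB $3,772. Book value $20,370.
Year 3: DB = ⌊$20,370 × 125%/8⌋ = $3,182; SL = ⌊$19,270/6⌋ = $3,211 → take SL $3,211. Book value $17,159.
Year 4: DB = ⌊$17,159 × 125%/8⌋ = $2,681; SL = ⌊$16,059/5⌋ = $3,211 → take SL $3,211. Book value $13,948.
Year 5: DB = ⌊$13,948 × 125%/8⌋ = $2,179; SL = ⌊$12,848/4⌋ = $3,212 → take SL $3,212. Book value $10,736.
Year 6: DB = ⌊$10,736 × 125%/8⌋ = $1,677; SL = ⌊$9,636/3⌋ = $3,212 → take SL $3,212. Book value $7,524.

$7,524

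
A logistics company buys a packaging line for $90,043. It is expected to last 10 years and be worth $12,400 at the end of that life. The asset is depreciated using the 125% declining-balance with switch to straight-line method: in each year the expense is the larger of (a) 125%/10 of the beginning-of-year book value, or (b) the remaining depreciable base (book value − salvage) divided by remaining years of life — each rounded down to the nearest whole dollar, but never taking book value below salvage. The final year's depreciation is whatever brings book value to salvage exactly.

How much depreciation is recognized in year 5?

Depreciable base = $90,043 − $12,400 = $77,643.
Year 1: DB = ⌊$90,043 × 125%/10⌋ = $11,255; SL = ⌊$77,643/10⌋ = $7,764 → take DB $11,255. Book value $78,788.
Year 2: DB = ⌊$78,788 × 125%/10⌋ = $9,848; SL = ⌊$66,388/9⌋ = $7,376 → take DB $9,848. Book value $68,940.
Year 3: DB = ⌊$68,940 × 125%/10⌋ = $8,617; SL = ⌊$56,540/8⌋ = $7,067 → take DB $8,617. Book value $60,323.
Year 4: DB = ⌊$60,323 × 125%/10⌋ = $7,540; SL = ⌊$47,923/7⌋ = $6,846 → take DB $7,540. Book value $52,783.
Year 5: DB = ⌊$52,783 × 125%/10⌋ = $6,597; SL = ⌊$40,383/6⌋ = $6,730 → take SL $6,730. Book value $46,053.

$6,730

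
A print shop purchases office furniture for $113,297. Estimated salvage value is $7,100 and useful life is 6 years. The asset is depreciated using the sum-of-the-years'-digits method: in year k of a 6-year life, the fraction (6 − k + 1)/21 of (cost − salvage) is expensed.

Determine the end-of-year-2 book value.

Depreciable base = $113,297 − $7,100 = $106,197.
Sum of the years' digits = 6+5+4+3+2+1 = 21.
Year 1: $106,197 × 6/21 = $30,342. Book value $82,955.
Year 2: $106,197 × 5/21 = $25,285. Book value $57,670.

$57,670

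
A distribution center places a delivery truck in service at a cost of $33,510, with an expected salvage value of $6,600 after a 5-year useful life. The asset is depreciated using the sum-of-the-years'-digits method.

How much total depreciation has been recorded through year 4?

Depreciable base = $33,510 − $6,600 = $26,910.
Sum of the years' digits = 5+4+3+2+1 = 15.
Year 1: $26,910 × 5/15 = $8,970. Book value $24,540.
Year 2: $26,910 × 4/15 = $7,176. Book value $17,364.
Year 3: $26,910 × 3/15 = $5,382. Book value $11,982.
Year 4: $26,910 × 2/15 = $3,588. Book value $8,394.
Accumulated through year 4 = $33,510 − $8,394 = $25,116.

$25,116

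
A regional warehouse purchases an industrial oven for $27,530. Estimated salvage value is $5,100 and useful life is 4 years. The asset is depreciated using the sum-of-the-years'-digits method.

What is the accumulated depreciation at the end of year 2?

Depreciable base = $27,530 − $5,100 = $22,430.
Sum of the years' digits = 4+3+2+1 = 10.
Year 1: $22,430 × 4/10 = $8,972. Book value $18,558.
Year 2: $22,430 × 3/10 = $6,729. Book value $11,829.
Accumulated through year 2 = $27,530 − $11,829 = $15,701.

$15,701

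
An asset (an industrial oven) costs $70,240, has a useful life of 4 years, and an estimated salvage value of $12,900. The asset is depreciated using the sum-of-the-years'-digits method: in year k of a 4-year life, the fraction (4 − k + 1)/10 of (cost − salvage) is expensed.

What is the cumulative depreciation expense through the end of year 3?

$51,606

Depreciable base = $70,240 − $12,900 = $57,340.
Sum of the years' digits = 4+3+2+1 = 10.
Year 1: $57,340 × 4/10 = $22,936. Book value $47,304.
Year 2: $57,340 × 3/10 = $17,202. Book value $30,102.
Year 3: $57,340 × 2/10 = $11,468. Book value $18,634.
Accumulated through year 3 = $70,240 − $18,634 = $51,606.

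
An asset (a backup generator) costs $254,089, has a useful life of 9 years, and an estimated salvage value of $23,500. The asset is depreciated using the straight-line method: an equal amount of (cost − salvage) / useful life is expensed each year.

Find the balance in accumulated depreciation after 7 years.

Depreciable base = $254,089 − $23,500 = $230,589.
Annual expense = $230,589 / 9 = $25,621.
End of year 1: book value $228,468.
End of year 2: book value $202,847.
End of year 3: book value $177,226.
End of year 4: book value $151,605.
End of year 5: book value $125,984.
End of year 6: book value $100,363.
End of year 7: book value $74,742.
Accumulated through year 7 = $254,089 − $74,742 = $179,347.

$179,347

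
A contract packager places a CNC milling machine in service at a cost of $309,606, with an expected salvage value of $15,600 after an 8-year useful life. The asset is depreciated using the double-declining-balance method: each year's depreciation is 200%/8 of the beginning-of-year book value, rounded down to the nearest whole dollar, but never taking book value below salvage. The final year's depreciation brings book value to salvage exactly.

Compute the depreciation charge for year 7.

Depreciable base = $309,606 − $15,600 = $294,006.
Year 1: ⌊$309,606 × 200%/8⌋ = $77,401. Book value $232,205.
Year 2: ⌊$232,205 × 200%/8⌋ = $58,051. Book value $174,154.
Year 3: ⌊$174,154 × 200%/8⌋ = $43,538. Book value $130,616.
Year 4: ⌊$130,616 × 200%/8⌋ = $32,654. Book value $97,962.
Year 5: ⌊$97,962 × 200%/8⌋ = $24,490. Book value $73,472.
Year 6: ⌊$73,472 × 200%/8⌋ = $18,368. Book value $55,104.
Year 7: ⌊$55,104 × 200%/8⌋ = $13,776. Book value $41,328.

$13,776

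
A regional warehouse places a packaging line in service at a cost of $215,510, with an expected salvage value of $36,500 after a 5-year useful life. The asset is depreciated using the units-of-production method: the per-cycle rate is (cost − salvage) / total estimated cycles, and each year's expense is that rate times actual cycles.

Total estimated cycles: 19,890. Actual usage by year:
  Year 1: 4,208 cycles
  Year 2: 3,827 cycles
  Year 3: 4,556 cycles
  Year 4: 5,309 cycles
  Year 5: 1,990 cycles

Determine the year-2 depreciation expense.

$34,443

Depreciable base = $215,510 − $36,500 = $179,010.
Rate = $179,010 / 19,890 cycles = $9 per cycle.
Year 1: 4,208 × $9 = $37,872. Book value $177,638.
Year 2: 3,827 × $9 = $34,443. Book value $143,195.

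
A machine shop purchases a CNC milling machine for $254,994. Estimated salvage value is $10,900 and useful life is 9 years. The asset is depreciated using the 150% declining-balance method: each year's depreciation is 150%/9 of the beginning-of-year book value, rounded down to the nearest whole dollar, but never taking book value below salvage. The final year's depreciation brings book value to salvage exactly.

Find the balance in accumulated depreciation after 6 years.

$169,595

Depreciable base = $254,994 − $10,900 = $244,094.
Year 1: ⌊$254,994 × 150%/9⌋ = $42,499. Book value $212,495.
Year 2: ⌊$212,495 × 150%/9⌋ = $35,415. Book value $177,080.
Year 3: ⌊$177,080 × 150%/9⌋ = $29,513. Book value $147,567.
Year 4: ⌊$147,567 × 150%/9⌋ = $24,594. Book value $122,973.
Year 5: ⌊$122,973 × 150%/9⌋ = $20,495. Book value $102,478.
Year 6: ⌊$102,478 × 150%/9⌋ = $17,079. Book value $85,399.
Accumulated through year 6 = $254,994 − $85,399 = $169,595.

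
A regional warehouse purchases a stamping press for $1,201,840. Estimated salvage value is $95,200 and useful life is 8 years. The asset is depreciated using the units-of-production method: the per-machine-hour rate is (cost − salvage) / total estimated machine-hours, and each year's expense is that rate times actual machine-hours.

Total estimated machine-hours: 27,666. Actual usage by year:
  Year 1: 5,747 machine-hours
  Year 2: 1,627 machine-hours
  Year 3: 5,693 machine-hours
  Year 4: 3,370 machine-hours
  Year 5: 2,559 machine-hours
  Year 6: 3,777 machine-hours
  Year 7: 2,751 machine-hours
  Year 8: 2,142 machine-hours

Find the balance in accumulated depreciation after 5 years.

Depreciable base = $1,201,840 − $95,200 = $1,106,640.
Rate = $1,106,640 / 27,666 machine-hours = $40 per machine-hour.
Year 1: 5,747 × $40 = $229,880. Book value $971,960.
Year 2: 1,627 × $40 = $65,080. Book value $906,880.
Year 3: 5,693 × $40 = $227,720. Book value $679,160.
Year 4: 3,370 × $40 = $134,800. Book value $544,360.
Year 5: 2,559 × $40 = $102,360. Book value $442,000.
Accumulated through year 5 = $1,201,840 − $442,000 = $759,840.

$759,840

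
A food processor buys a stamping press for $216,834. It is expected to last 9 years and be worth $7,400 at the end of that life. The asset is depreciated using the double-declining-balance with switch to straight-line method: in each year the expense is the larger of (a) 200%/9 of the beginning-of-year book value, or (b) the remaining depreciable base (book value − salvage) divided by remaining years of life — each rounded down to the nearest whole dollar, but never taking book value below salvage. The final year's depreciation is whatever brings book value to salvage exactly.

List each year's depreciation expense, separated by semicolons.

Depreciable base = $216,834 − $7,400 = $209,434.
Year 1: DB = ⌊$216,834 × 200%/9⌋ = $48,185; SL = ⌊$209,434/9⌋ = $23,270 → take DB $48,185. Book value $168,649.
Year 2: DB = ⌊$168,649 × 200%/9⌋ = $37,477; SL = ⌊$161,249/8⌋ = $20,156 → take DB $37,477. Book value $131,172.
Year 3: DB = ⌊$131,172 × 200%/9⌋ = $29,149; SL = ⌊$123,772/7⌋ = $17,681 → take DB $29,149. Book value $102,023.
Year 4: DB = ⌊$102,023 × 200%/9⌋ = $22,671; SL = ⌊$94,623/6⌋ = $15,770 → take DB $22,671. Book value $79,352.
Year 5: DB = ⌊$79,352 × 200%/9⌋ = $17,633; SL = ⌊$71,952/5⌋ = $14,390 → take DB $17,633. Book value $61,719.
Year 6: DB = ⌊$61,719 × 200%/9⌋ = $13,715; SL = ⌊$54,319/4⌋ = $13,579 → take DB $13,715. Book value $48,004.
Year 7: DB = ⌊$48,004 × 200%/9⌋ = $10,667; SL = ⌊$40,604/3⌋ = $13,534 → take SL $13,534. Book value $34,470.
Year 8: DB = ⌊$34,470 × 200%/9⌋ = $7,660; SL = ⌊$27,070/2⌋ = $13,535 → take SL $13,535. Book value $20,935.
Year 9 (final): $20,935 − $7,400 = $13,535. Book value $7,400.

$48,185; $37,477; $29,149; $22,671; $17,633; $13,715; $13,534; $13,535; $13,535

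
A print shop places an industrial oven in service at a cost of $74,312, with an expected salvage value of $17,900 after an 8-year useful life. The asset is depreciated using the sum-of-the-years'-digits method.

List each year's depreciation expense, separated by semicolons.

$12,536; $10,969; $9,402; $7,835; $6,268; $4,701; $3,134; $1,567

Depreciable base = $74,312 − $17,900 = $56,412.
Sum of the years' digits = 8+7+6+5+4+3+2+1 = 36.
Year 1: $56,412 × 8/36 = $12,536. Book value $61,776.
Year 2: $56,412 × 7/36 = $10,969. Book value $50,807.
Year 3: $56,412 × 6/36 = $9,402. Book value $41,405.
Year 4: $56,412 × 5/36 = $7,835. Book value $33,570.
Year 5: $56,412 × 4/36 = $6,268. Book value $27,302.
Year 6: $56,412 × 3/36 = $4,701. Book value $22,601.
Year 7: $56,412 × 2/36 = $3,134. Book value $19,467.
Year 8: $56,412 × 1/36 = $1,567. Book value $17,900.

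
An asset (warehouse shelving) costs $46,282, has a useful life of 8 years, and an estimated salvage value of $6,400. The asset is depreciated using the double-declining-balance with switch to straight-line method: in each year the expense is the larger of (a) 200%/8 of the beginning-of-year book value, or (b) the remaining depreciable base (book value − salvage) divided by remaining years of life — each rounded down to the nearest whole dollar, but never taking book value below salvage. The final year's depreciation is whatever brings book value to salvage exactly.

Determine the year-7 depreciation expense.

Depreciable base = $46,282 − $6,400 = $39,882.
Year 1: DB = ⌊$46,282 × 200%/8⌋ = $11,570; SL = ⌊$39,882/8⌋ = $4,985 → take DB $11,570. Book value $34,712.
Year 2: DB = ⌊$34,712 × 200%/8⌋ = $8,678; SL = ⌊$28,312/7⌋ = $4,044 → take DB $8,678. Book value $26,034.
Year 3: DB = ⌊$26,034 × 200%/8⌋ = $6,508; SL = ⌊$19,634/6⌋ = $3,272 → take DB $6,508. Book value $19,526.
Year 4: DB = ⌊$19,526 × 200%/8⌋ = $4,881; SL = ⌊$13,126/5⌋ = $2,625 → take DB $4,881. Book value $14,645.
Year 5: DB = ⌊$14,645 × 200%/8⌋ = $3,661; SL = ⌊$8,245/4⌋ = $2,061 → take DB $3,661. Book value $10,984.
Year 6: DB = ⌊$10,984 × 200%/8⌋ = $2,746; SL = ⌊$4,584/3⌋ = $1,528 → take DB $2,746. Book value $8,238.
Year 7: DB = ⌊$8,238 × 200%/8⌋ = $2,059; SL = ⌊$1,838/2⌋ = $919 → take DB $2,059, capped at $1,838. Book value $6,400.

$1,838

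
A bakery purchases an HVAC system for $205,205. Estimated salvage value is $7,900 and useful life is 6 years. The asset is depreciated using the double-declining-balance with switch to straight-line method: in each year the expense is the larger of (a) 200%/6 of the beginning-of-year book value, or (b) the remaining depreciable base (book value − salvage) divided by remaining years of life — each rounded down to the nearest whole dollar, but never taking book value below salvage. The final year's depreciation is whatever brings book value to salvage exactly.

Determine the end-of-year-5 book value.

$24,218

Depreciable base = $205,205 − $7,900 = $197,305.
Year 1: DB = ⌊$205,205 × 200%/6⌋ = $68,401; SL = ⌊$197,305/6⌋ = $32,884 → take DB $68,401. Book value $136,804.
Year 2: DB = ⌊$136,804 × 200%/6⌋ = $45,601; SL = ⌊$128,904/5⌋ = $25,780 → take DB $45,601. Book value $91,203.
Year 3: DB = ⌊$91,203 × 200%/6⌋ = $30,401; SL = ⌊$83,303/4⌋ = $20,825 → take DB $30,401. Book value $60,802.
Year 4: DB = ⌊$60,802 × 200%/6⌋ = $20,267; SL = ⌊$52,902/3⌋ = $17,634 → take DB $20,267. Book value $40,535.
Year 5: DB = ⌊$40,535 × 200%/6⌋ = $13,511; SL = ⌊$32,635/2⌋ = $16,317 → take SL $16,317. Book value $24,218.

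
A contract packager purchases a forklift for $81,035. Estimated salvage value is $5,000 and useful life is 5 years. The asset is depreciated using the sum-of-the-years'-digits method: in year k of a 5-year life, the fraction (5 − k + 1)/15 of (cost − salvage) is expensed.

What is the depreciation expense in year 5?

$5,069

Depreciable base = $81,035 − $5,000 = $76,035.
Sum of the years' digits = 5+4+3+2+1 = 15.
Year 1: $76,035 × 5/15 = $25,345. Book value $55,690.
Year 2: $76,035 × 4/15 = $20,276. Book value $35,414.
Year 3: $76,035 × 3/15 = $15,207. Book value $20,207.
Year 4: $76,035 × 2/15 = $10,138. Book value $10,069.
Year 5: $76,035 × 1/15 = $5,069. Book value $5,000.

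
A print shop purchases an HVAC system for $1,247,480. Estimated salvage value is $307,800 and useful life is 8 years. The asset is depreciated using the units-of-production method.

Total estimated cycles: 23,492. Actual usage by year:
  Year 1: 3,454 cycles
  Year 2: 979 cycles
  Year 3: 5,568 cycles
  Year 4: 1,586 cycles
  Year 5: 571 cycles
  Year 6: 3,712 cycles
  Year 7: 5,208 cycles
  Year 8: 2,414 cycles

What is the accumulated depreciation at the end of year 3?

$400,040

Depreciable base = $1,247,480 − $307,800 = $939,680.
Rate = $939,680 / 23,492 cycles = $40 per cycle.
Year 1: 3,454 × $40 = $138,160. Book value $1,109,320.
Year 2: 979 × $40 = $39,160. Book value $1,070,160.
Year 3: 5,568 × $40 = $222,720. Book value $847,440.
Accumulated through year 3 = $1,247,480 − $847,440 = $400,040.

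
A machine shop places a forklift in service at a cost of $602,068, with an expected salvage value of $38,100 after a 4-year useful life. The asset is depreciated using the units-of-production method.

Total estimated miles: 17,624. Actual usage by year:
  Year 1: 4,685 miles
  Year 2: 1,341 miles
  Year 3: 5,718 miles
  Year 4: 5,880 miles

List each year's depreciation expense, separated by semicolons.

$149,920; $42,912; $182,976; $188,160

Depreciable base = $602,068 − $38,100 = $563,968.
Rate = $563,968 / 17,624 miles = $32 per mile.
Year 1: 4,685 × $32 = $149,920. Book value $452,148.
Year 2: 1,341 × $32 = $42,912. Book value $409,236.
Year 3: 5,718 × $32 = $182,976. Book value $226,260.
Year 4: 5,880 × $32 = $188,160. Book value $38,100.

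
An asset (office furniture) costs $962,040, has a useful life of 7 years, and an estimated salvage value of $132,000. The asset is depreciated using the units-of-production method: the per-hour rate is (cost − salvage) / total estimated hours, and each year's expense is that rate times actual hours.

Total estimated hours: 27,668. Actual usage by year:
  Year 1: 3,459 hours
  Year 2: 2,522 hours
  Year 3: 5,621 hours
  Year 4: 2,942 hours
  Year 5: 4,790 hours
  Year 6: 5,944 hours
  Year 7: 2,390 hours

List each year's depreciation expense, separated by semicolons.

Depreciable base = $962,040 − $132,000 = $830,040.
Rate = $830,040 / 27,668 hours = $30 per hour.
Year 1: 3,459 × $30 = $103,770. Book value $858,270.
Year 2: 2,522 × $30 = $75,660. Book value $782,610.
Year 3: 5,621 × $30 = $168,630. Book value $613,980.
Year 4: 2,942 × $30 = $88,260. Book value $525,720.
Year 5: 4,790 × $30 = $143,700. Book value $382,020.
Year 6: 5,944 × $30 = $178,320. Book value $203,700.
Year 7: 2,390 × $30 = $71,700. Book value $132,000.

$103,770; $75,660; $168,630; $88,260; $143,700; $178,320; $71,700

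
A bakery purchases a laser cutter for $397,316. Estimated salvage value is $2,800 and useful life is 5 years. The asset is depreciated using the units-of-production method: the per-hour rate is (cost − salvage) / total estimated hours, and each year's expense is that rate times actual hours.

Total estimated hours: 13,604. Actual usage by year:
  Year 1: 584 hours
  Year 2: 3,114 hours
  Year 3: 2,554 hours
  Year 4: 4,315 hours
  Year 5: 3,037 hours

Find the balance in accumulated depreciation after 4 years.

Depreciable base = $397,316 − $2,800 = $394,516.
Rate = $394,516 / 13,604 hours = $29 per hour.
Year 1: 584 × $29 = $16,936. Book value $380,380.
Year 2: 3,114 × $29 = $90,306. Book value $290,074.
Year 3: 2,554 × $29 = $74,066. Book value $216,008.
Year 4: 4,315 × $29 = $125,135. Book value $90,873.
Accumulated through year 4 = $397,316 − $90,873 = $306,443.

$306,443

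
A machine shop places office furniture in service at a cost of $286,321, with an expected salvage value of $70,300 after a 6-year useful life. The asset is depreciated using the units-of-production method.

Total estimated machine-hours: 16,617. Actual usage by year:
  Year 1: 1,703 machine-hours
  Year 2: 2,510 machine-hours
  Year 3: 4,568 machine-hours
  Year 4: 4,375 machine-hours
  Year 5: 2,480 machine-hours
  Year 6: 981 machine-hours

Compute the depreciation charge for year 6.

Depreciable base = $286,321 − $70,300 = $216,021.
Rate = $216,021 / 16,617 machine-hours = $13 per machine-hour.
Year 1: 1,703 × $13 = $22,139. Book value $264,182.
Year 2: 2,510 × $13 = $32,630. Book value $231,552.
Year 3: 4,568 × $13 = $59,384. Book value $172,168.
Year 4: 4,375 × $13 = $56,875. Book value $115,293.
Year 5: 2,480 × $13 = $32,240. Book value $83,053.
Year 6: 981 × $13 = $12,753. Book value $70,300.

$12,753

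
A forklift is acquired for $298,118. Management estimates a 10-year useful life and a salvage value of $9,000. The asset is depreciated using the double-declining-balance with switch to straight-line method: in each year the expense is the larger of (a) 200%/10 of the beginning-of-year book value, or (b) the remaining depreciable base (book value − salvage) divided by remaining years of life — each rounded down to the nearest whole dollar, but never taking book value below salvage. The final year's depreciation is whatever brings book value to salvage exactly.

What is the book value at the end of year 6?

$78,151

Depreciable base = $298,118 − $9,000 = $289,118.
Year 1: DB = ⌊$298,118 × 200%/10⌋ = $59,623; SL = ⌊$289,118/10⌋ = $28,911 → take DB $59,623. Book value $238,495.
Year 2: DB = ⌊$238,495 × 200%/10⌋ = $47,699; SL = ⌊$229,495/9⌋ = $25,499 → take DB $47,699. Book value $190,796.
Year 3: DB = ⌊$190,796 × 200%/10⌋ = $38,159; SL = ⌊$181,796/8⌋ = $22,724 → take DB $38,159. Book value $152,637.
Year 4: DB = ⌊$152,637 × 200%/10⌋ = $30,527; SL = ⌊$143,637/7⌋ = $20,519 → take DB $30,527. Book value $122,110.
Year 5: DB = ⌊$122,110 × 200%/10⌋ = $24,422; SL = ⌊$113,110/6⌋ = $18,851 → take DB $24,422. Book value $97,688.
Year 6: DB = ⌊$97,688 × 200%/10⌋ = $19,537; SL = ⌊$88,688/5⌋ = $17,737 → take DB $19,537. Book value $78,151.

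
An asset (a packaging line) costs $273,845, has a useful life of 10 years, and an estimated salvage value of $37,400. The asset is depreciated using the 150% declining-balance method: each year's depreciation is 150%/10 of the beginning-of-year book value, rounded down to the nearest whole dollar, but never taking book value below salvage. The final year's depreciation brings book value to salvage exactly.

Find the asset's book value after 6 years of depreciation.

$103,282

Depreciable base = $273,845 − $37,400 = $236,445.
Year 1: ⌊$273,845 × 150%/10⌋ = $41,076. Book value $232,769.
Year 2: ⌊$232,769 × 150%/10⌋ = $34,915. Book value $197,854.
Year 3: ⌊$197,854 × 150%/10⌋ = $29,678. Book value $168,176.
Year 4: ⌊$168,176 × 150%/10⌋ = $25,226. Book value $142,950.
Year 5: ⌊$142,950 × 150%/10⌋ = $21,442. Book value $121,508.
Year 6: ⌊$121,508 × 150%/10⌋ = $18,226. Book value $103,282.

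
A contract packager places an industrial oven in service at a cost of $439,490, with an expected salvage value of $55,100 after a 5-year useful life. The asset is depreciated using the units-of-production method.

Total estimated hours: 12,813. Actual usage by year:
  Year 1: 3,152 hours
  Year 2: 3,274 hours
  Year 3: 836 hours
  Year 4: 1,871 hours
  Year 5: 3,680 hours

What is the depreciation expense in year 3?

Depreciable base = $439,490 − $55,100 = $384,390.
Rate = $384,390 / 12,813 hours = $30 per hour.
Year 1: 3,152 × $30 = $94,560. Book value $344,930.
Year 2: 3,274 × $30 = $98,220. Book value $246,710.
Year 3: 836 × $30 = $25,080. Book value $221,630.

$25,080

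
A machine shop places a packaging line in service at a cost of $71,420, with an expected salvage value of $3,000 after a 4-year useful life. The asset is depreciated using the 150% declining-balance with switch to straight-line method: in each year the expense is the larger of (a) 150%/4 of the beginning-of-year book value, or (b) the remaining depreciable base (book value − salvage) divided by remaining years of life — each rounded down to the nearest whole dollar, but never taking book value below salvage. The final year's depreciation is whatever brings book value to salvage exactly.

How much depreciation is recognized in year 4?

$12,450

Depreciable base = $71,420 − $3,000 = $68,420.
Year 1: DB = ⌊$71,420 × 150%/4⌋ = $26,782; SL = ⌊$68,420/4⌋ = $17,105 → take DB $26,782. Book value $44,638.
Year 2: DB = ⌊$44,638 × 150%/4⌋ = $16,739; SL = ⌊$41,638/3⌋ = $13,879 → take DB $16,739. Book value $27,899.
Year 3: DB = ⌊$27,899 × 150%/4⌋ = $10,462; SL = ⌊$24,899/2⌋ = $12,449 → take SL $12,449. Book value $15,450.
Year 4 (final): $15,450 − $3,000 = $12,450. Book value $3,000.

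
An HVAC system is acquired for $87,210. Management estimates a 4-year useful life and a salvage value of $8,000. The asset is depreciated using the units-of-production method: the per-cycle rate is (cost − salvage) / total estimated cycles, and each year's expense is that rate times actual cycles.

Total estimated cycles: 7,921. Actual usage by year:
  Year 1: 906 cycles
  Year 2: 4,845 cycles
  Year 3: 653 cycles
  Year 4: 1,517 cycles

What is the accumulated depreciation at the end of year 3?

Depreciable base = $87,210 − $8,000 = $79,210.
Rate = $79,210 / 7,921 cycles = $10 per cycle.
Year 1: 906 × $10 = $9,060. Book value $78,150.
Year 2: 4,845 × $10 = $48,450. Book value $29,700.
Year 3: 653 × $10 = $6,530. Book value $23,170.
Accumulated through year 3 = $87,210 − $23,170 = $64,040.

$64,040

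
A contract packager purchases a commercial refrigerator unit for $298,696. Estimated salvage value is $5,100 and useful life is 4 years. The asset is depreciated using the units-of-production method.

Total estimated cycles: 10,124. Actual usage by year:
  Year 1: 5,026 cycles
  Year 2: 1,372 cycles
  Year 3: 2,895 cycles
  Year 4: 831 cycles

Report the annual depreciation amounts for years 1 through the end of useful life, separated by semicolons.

Depreciable base = $298,696 − $5,100 = $293,596.
Rate = $293,596 / 10,124 cycles = $29 per cycle.
Year 1: 5,026 × $29 = $145,754. Book value $152,942.
Year 2: 1,372 × $29 = $39,788. Book value $113,154.
Year 3: 2,895 × $29 = $83,955. Book value $29,199.
Year 4: 831 × $29 = $24,099. Book value $5,100.

$145,754; $39,788; $83,955; $24,099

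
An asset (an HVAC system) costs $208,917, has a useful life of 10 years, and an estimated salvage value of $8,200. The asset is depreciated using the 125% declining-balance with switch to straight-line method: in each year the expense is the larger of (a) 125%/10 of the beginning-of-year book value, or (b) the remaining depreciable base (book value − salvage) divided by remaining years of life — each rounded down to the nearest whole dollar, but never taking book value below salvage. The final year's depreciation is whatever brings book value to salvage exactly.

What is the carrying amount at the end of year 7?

$64,669

Depreciable base = $208,917 − $8,200 = $200,717.
Year 1: DB = ⌊$208,917 × 125%/10⌋ = $26,114; SL = ⌊$200,717/10⌋ = $20,071 → take DB $26,114. Book value $182,803.
Year 2: DB = ⌊$182,803 × 125%/10⌋ = $22,850; SL = ⌊$174,603/9⌋ = $19,400 → take DB $22,850. Book value $159,953.
Year 3: DB = ⌊$159,953 × 125%/10⌋ = $19,994; SL = ⌊$151,753/8⌋ = $18,969 → take DB $19,994. Book value $139,959.
Year 4: DB = ⌊$139,959 × 125%/10⌋ = $17,494; SL = ⌊$131,759/7⌋ = $18,822 → take SL $18,822. Book value $121,137.
Year 5: DB = ⌊$121,137 × 125%/10⌋ = $15,142; SL = ⌊$112,937/6⌋ = $18,822 → take SL $18,822. Book value $102,315.
Year 6: DB = ⌊$102,315 × 125%/10⌋ = $12,789; SL = ⌊$94,115/5⌋ = $18,823 → take SL $18,823. Book value $83,492.
Year 7: DB = ⌊$83,492 × 125%/10⌋ = $10,436; SL = ⌊$75,292/4⌋ = $18,823 → take SL $18,823. Book value $64,669.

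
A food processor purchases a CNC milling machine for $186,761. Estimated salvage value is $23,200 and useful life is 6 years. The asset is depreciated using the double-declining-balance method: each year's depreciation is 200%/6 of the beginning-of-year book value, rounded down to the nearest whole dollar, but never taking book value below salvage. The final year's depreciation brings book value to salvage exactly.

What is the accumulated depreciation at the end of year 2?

Depreciable base = $186,761 − $23,200 = $163,561.
Year 1: ⌊$186,761 × 200%/6⌋ = $62,253. Book value $124,508.
Year 2: ⌊$124,508 × 200%/6⌋ = $41,502. Book value $83,006.
Accumulated through year 2 = $186,761 − $83,006 = $103,755.

$103,755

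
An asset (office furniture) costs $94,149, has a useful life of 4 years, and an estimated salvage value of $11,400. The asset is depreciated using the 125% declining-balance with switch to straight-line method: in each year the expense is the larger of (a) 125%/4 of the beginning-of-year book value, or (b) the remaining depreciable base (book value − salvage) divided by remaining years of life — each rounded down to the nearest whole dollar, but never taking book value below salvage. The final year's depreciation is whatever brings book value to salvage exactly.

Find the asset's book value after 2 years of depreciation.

Depreciable base = $94,149 − $11,400 = $82,749.
Year 1: DB = ⌊$94,149 × 125%/4⌋ = $29,421; SL = ⌊$82,749/4⌋ = $20,687 → take DB $29,421. Book value $64,728.
Year 2: DB = ⌊$64,728 × 125%/4⌋ = $20,227; SL = ⌊$53,328/3⌋ = $17,776 → take DB $20,227. Book value $44,501.

$44,501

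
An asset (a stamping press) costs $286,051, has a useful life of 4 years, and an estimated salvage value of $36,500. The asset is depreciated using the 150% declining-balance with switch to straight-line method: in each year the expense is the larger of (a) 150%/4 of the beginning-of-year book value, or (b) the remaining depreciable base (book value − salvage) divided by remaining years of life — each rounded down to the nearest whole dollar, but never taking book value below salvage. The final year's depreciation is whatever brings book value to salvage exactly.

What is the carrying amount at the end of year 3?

Depreciable base = $286,051 − $36,500 = $249,551.
Year 1: DB = ⌊$286,051 × 150%/4⌋ = $107,269; SL = ⌊$249,551/4⌋ = $62,387 → take DB $107,269. Book value $178,782.
Year 2: DB = ⌊$178,782 × 150%/4⌋ = $67,043; SL = ⌊$142,282/3⌋ = $47,427 → take DB $67,043. Book value $111,739.
Year 3: DB = ⌊$111,739 × 150%/4⌋ = $41,902; SL = ⌊$75,239/2⌋ = $37,619 → take DB $41,902. Book value $69,837.

$69,837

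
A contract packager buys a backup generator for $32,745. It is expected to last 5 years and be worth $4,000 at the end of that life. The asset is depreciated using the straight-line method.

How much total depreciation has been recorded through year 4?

$22,996

Depreciable base = $32,745 − $4,000 = $28,745.
Annual expense = $28,745 / 5 = $5,749.
End of year 1: book value $26,996.
End of year 2: book value $21,247.
End of year 3: book value $15,498.
End of year 4: book value $9,749.
Accumulated through year 4 = $32,745 − $9,749 = $22,996.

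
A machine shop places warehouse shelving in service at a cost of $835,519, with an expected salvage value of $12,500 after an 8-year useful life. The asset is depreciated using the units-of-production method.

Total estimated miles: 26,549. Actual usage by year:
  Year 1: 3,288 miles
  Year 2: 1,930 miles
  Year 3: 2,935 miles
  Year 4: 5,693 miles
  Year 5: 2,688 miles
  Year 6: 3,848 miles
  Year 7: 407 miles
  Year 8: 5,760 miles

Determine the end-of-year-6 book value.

Depreciable base = $835,519 − $12,500 = $823,019.
Rate = $823,019 / 26,549 miles = $31 per mile.
Year 1: 3,288 × $31 = $101,928. Book value $733,591.
Year 2: 1,930 × $31 = $59,830. Book value $673,761.
Year 3: 2,935 × $31 = $90,985. Book value $582,776.
Year 4: 5,693 × $31 = $176,483. Book value $406,293.
Year 5: 2,688 × $31 = $83,328. Book value $322,965.
Year 6: 3,848 × $31 = $119,288. Book value $203,677.

$203,677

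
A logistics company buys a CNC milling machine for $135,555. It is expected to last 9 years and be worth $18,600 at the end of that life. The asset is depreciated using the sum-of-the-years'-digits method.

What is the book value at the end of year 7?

$26,397

Depreciable base = $135,555 − $18,600 = $116,955.
Sum of the years' digits = 9+8+7+6+5+4+3+2+1 = 45.
Year 1: $116,955 × 9/45 = $23,391. Book value $112,164.
Year 2: $116,955 × 8/45 = $20,792. Book value $91,372.
Year 3: $116,955 × 7/45 = $18,193. Book value $73,179.
Year 4: $116,955 × 6/45 = $15,594. Book value $57,585.
Year 5: $116,955 × 5/45 = $12,995. Book value $44,590.
Year 6: $116,955 × 4/45 = $10,396. Book value $34,194.
Year 7: $116,955 × 3/45 = $7,797. Book value $26,397.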